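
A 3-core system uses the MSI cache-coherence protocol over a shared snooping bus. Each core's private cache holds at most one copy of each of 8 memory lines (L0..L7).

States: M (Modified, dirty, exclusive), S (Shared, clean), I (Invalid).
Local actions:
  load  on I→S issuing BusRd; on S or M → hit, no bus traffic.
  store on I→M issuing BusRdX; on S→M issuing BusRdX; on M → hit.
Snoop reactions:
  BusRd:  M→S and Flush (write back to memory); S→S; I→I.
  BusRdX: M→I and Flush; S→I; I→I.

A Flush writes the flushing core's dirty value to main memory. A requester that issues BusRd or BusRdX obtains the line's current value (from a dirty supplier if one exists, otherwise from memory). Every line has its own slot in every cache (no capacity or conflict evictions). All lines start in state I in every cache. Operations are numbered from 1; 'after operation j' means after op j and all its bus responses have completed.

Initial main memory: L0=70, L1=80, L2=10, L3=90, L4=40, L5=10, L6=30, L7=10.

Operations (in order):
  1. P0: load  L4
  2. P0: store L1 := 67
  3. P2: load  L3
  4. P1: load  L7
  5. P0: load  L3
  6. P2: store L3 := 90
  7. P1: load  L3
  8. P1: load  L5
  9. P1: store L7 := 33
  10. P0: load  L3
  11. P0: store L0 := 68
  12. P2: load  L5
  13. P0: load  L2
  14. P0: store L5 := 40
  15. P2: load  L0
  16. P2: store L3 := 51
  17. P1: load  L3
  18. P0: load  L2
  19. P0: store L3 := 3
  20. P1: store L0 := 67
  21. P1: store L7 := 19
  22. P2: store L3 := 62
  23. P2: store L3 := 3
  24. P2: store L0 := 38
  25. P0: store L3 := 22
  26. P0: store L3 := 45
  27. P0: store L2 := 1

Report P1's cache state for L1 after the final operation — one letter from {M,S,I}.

[1] P0: load  L4 | P0:S(40), P1:I, P2:I | bus: BusRd
[2] P0: store L1 := 67 | P0:M(67), P1:I, P2:I | bus: BusRdX
[3] P2: load  L3 | P0:I, P1:I, P2:S(90) | bus: BusRd
[4] P1: load  L7 | P0:I, P1:S(10), P2:I | bus: BusRd
[5] P0: load  L3 | P0:S(90), P1:I, P2:S(90) | bus: BusRd
[6] P2: store L3 := 90 | P0:I, P1:I, P2:M(90) | bus: BusRdX
[7] P1: load  L3 | P0:I, P1:S(90), P2:S(90) | bus: BusRd,Flush
[8] P1: load  L5 | P0:I, P1:S(10), P2:I | bus: BusRd
[9] P1: store L7 := 33 | P0:I, P1:M(33), P2:I | bus: BusRdX
[10] P0: load  L3 | P0:S(90), P1:S(90), P2:S(90) | bus: BusRd
[11] P0: store L0 := 68 | P0:M(68), P1:I, P2:I | bus: BusRdX
[12] P2: load  L5 | P0:I, P1:S(10), P2:S(10) | bus: BusRd
[13] P0: load  L2 | P0:S(10), P1:I, P2:I | bus: BusRd
[14] P0: store L5 := 40 | P0:M(40), P1:I, P2:I | bus: BusRdX
[15] P2: load  L0 | P0:S(68), P1:I, P2:S(68) | bus: BusRd,Flush
[16] P2: store L3 := 51 | P0:I, P1:I, P2:M(51) | bus: BusRdX
[17] P1: load  L3 | P0:I, P1:S(51), P2:S(51) | bus: BusRd,Flush
[18] P0: load  L2 | P0:S(10), P1:I, P2:I | bus: none
[19] P0: store L3 := 3 | P0:M(3), P1:I, P2:I | bus: BusRdX
[20] P1: store L0 := 67 | P0:I, P1:M(67), P2:I | bus: BusRdX
[21] P1: store L7 := 19 | P0:I, P1:M(19), P2:I | bus: none
[22] P2: store L3 := 62 | P0:I, P1:I, P2:M(62) | bus: BusRdX,Flush
[23] P2: store L3 := 3 | P0:I, P1:I, P2:M(3) | bus: none
[24] P2: store L0 := 38 | P0:I, P1:I, P2:M(38) | bus: BusRdX,Flush
[25] P0: store L3 := 22 | P0:M(22), P1:I, P2:I | bus: BusRdX,Flush
[26] P0: store L3 := 45 | P0:M(45), P1:I, P2:I | bus: none
[27] P0: store L2 := 1 | P0:M(1), P1:I, P2:I | bus: BusRdX

state = I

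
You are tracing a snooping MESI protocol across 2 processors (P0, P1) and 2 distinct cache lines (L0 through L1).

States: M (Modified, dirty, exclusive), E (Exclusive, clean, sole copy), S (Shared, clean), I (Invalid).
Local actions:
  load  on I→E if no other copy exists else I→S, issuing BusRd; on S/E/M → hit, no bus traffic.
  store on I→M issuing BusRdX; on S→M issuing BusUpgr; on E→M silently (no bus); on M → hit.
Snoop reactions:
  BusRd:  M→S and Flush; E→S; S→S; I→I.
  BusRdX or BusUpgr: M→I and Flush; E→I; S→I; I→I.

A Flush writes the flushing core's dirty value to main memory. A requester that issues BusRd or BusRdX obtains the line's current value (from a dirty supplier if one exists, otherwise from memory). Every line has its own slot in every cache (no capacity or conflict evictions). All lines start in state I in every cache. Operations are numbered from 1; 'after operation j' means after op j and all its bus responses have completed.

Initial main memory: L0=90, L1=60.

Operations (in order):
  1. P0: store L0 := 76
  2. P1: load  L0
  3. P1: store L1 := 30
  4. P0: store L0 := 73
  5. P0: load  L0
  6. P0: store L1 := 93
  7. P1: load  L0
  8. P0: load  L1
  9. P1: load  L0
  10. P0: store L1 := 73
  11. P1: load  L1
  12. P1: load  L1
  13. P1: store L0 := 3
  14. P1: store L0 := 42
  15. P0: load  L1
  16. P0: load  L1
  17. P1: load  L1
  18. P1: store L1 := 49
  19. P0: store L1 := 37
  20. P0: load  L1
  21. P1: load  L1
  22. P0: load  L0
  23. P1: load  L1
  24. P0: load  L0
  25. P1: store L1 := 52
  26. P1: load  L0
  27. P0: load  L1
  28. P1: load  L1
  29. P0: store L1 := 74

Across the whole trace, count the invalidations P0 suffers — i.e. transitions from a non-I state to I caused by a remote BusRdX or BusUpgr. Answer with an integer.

[1] P0: store L0 := 76 | P0:M(76), P1:I | bus: BusRdX
[2] P1: load  L0 | P0:S(76), P1:S(76) | bus: BusRd,Flush
[3] P1: store L1 := 30 | P0:I, P1:M(30) | bus: BusRdX
[4] P0: store L0 := 73 | P0:M(73), P1:I | bus: BusUpgr
[5] P0: load  L0 | P0:M(73), P1:I | bus: none
[6] P0: store L1 := 93 | P0:M(93), P1:I | bus: BusRdX,Flush
[7] P1: load  L0 | P0:S(73), P1:S(73) | bus: BusRd,Flush
[8] P0: load  L1 | P0:M(93), P1:I | bus: none
[9] P1: load  L0 | P0:S(73), P1:S(73) | bus: none
[10] P0: store L1 := 73 | P0:M(73), P1:I | bus: none
[11] P1: load  L1 | P0:S(73), P1:S(73) | bus: BusRd,Flush
[12] P1: load  L1 | P0:S(73), P1:S(73) | bus: none
[13] P1: store L0 := 3 | P0:I, P1:M(3) | bus: BusUpgr
[14] P1: store L0 := 42 | P0:I, P1:M(42) | bus: none
[15] P0: load  L1 | P0:S(73), P1:S(73) | bus: none
[16] P0: load  L1 | P0:S(73), P1:S(73) | bus: none
[17] P1: load  L1 | P0:S(73), P1:S(73) | bus: none
[18] P1: store L1 := 49 | P0:I, P1:M(49) | bus: BusUpgr
[19] P0: store L1 := 37 | P0:M(37), P1:I | bus: BusRdX,Flush
[20] P0: load  L1 | P0:M(37), P1:I | bus: none
[21] P1: load  L1 | P0:S(37), P1:S(37) | bus: BusRd,Flush
[22] P0: load  L0 | P0:S(42), P1:S(42) | bus: BusRd,Flush
[23] P1: load  L1 | P0:S(37), P1:S(37) | bus: none
[24] P0: load  L0 | P0:S(42), P1:S(42) | bus: none
[25] P1: store L1 := 52 | P0:I, P1:M(52) | bus: BusUpgr
[26] P1: load  L0 | P0:S(42), P1:S(42) | bus: none
[27] P0: load  L1 | P0:S(52), P1:S(52) | bus: BusRd,Flush
[28] P1: load  L1 | P0:S(52), P1:S(52) | bus: none
[29] P0: store L1 := 74 | P0:M(74), P1:I | bus: BusUpgr

invalidations = 3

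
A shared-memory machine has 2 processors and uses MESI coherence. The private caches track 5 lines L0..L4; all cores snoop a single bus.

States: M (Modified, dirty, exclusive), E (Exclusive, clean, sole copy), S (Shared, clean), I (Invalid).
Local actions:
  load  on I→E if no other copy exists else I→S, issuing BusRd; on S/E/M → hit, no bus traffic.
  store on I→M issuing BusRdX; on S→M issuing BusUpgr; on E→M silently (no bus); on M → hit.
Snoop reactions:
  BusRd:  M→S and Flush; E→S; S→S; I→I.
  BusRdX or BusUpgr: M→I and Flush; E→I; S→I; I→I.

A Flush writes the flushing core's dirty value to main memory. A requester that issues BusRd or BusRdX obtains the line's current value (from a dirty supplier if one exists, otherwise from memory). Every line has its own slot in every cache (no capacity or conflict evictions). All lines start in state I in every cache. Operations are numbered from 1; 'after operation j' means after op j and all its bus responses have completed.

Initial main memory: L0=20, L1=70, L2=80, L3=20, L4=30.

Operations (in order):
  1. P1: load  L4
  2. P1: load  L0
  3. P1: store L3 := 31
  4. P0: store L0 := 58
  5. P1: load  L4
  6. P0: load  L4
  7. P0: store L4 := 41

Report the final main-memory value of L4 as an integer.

memory[L4] = 30

  op1 P1: load  L4 → I/E on L4; bus BusRd; mem=30
  op2 P1: load  L0 → I/E on L0; bus BusRd; mem=20
  op3 P1: store L3 := 31 → I/M on L3; bus BusRdX; mem=20
  op4 P0: store L0 := 58 → M/I on L0; bus BusRdX; mem=20
  op5 P1: load  L4 → I/E on L4; bus (none); mem=30
  op6 P0: load  L4 → S/S on L4; bus BusRd; mem=30
  op7 P0: store L4 := 41 → M/I on L4; bus BusUpgr; mem=30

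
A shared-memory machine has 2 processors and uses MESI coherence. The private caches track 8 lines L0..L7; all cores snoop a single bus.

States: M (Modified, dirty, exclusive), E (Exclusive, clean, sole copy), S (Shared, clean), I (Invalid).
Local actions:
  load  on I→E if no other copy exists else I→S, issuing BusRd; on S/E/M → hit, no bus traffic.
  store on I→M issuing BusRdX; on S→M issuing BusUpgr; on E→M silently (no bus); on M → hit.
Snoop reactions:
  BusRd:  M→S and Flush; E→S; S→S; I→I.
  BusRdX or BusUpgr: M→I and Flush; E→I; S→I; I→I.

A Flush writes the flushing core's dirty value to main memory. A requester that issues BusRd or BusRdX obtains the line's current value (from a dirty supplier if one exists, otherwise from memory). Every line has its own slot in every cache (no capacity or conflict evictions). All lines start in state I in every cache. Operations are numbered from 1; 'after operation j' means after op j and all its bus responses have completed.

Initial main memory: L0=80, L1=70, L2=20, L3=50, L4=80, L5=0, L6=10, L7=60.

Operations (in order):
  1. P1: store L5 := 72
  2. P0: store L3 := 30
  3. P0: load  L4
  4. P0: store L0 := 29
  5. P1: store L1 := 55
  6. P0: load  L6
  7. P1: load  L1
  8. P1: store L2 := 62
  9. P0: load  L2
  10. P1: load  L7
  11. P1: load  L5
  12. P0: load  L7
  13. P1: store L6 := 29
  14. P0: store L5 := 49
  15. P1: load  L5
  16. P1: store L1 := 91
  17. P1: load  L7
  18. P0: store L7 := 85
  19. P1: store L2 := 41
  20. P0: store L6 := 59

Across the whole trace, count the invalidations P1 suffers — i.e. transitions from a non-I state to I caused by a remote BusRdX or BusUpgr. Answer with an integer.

1. P1: store L5 := 72  bus=[BusRdX]  L5: P0=I P1=M  mem[L5]=0
2. P0: store L3 := 30  bus=[BusRdX]  L3: P0=M P1=I  mem[L3]=50
3. P0: load  L4  bus=[BusRd]  L4: P0=E P1=I  mem[L4]=80
4. P0: store L0 := 29  bus=[BusRdX]  L0: P0=M P1=I  mem[L0]=80
5. P1: store L1 := 55  bus=[BusRdX]  L1: P0=I P1=M  mem[L1]=70
6. P0: load  L6  bus=[BusRd]  L6: P0=E P1=I  mem[L6]=10
7. P1: load  L1  bus=[-]  L1: P0=I P1=M  mem[L1]=70
8. P1: store L2 := 62  bus=[BusRdX]  L2: P0=I P1=M  mem[L2]=20
9. P0: load  L2  bus=[BusRd,Flush]  L2: P0=S P1=S  mem[L2]=62
10. P1: load  L7  bus=[BusRd]  L7: P0=I P1=E  mem[L7]=60
11. P1: load  L5  bus=[-]  L5: P0=I P1=M  mem[L5]=0
12. P0: load  L7  bus=[BusRd]  L7: P0=S P1=S  mem[L7]=60
13. P1: store L6 := 29  bus=[BusRdX]  L6: P0=I P1=M  mem[L6]=10
14. P0: store L5 := 49  bus=[BusRdX,Flush]  L5: P0=M P1=I  mem[L5]=72
15. P1: load  L5  bus=[BusRd,Flush]  L5: P0=S P1=S  mem[L5]=49
16. P1: store L1 := 91  bus=[-]  L1: P0=I P1=M  mem[L1]=70
17. P1: load  L7  bus=[-]  L7: P0=S P1=S  mem[L7]=60
18. P0: store L7 := 85  bus=[BusUpgr]  L7: P0=M P1=I  mem[L7]=60
19. P1: store L2 := 41  bus=[BusUpgr]  L2: P0=I P1=M  mem[L2]=62
20. P0: store L6 := 59  bus=[BusRdX,Flush]  L6: P0=M P1=I  mem[L6]=29

invalidations = 3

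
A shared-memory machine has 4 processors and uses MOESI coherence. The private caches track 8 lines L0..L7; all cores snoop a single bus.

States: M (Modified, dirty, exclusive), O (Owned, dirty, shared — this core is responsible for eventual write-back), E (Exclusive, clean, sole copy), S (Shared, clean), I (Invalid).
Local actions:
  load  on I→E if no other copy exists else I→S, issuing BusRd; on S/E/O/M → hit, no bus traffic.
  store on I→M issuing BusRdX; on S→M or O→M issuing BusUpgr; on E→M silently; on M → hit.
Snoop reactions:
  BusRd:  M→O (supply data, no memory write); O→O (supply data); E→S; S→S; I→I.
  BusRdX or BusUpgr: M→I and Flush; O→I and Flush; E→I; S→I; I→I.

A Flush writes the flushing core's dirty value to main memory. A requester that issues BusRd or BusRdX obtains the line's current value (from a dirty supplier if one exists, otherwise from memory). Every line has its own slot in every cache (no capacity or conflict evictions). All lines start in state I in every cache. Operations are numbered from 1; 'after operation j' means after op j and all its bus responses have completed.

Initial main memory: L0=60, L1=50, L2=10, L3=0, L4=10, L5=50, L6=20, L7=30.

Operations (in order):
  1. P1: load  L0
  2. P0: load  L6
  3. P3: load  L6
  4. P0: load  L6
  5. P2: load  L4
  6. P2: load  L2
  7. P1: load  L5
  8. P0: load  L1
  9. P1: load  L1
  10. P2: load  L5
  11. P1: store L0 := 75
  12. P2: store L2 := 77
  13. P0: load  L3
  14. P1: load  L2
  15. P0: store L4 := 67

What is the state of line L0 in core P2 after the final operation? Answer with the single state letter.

state = I

[1] P1: load  L0 | P0:I, P1:E(60), P2:I, P3:I | bus: BusRd
[2] P0: load  L6 | P0:E(20), P1:I, P2:I, P3:I | bus: BusRd
[3] P3: load  L6 | P0:S(20), P1:I, P2:I, P3:S(20) | bus: BusRd
[4] P0: load  L6 | P0:S(20), P1:I, P2:I, P3:S(20) | bus: none
[5] P2: load  L4 | P0:I, P1:I, P2:E(10), P3:I | bus: BusRd
[6] P2: load  L2 | P0:I, P1:I, P2:E(10), P3:I | bus: BusRd
[7] P1: load  L5 | P0:I, P1:E(50), P2:I, P3:I | bus: BusRd
[8] P0: load  L1 | P0:E(50), P1:I, P2:I, P3:I | bus: BusRd
[9] P1: load  L1 | P0:S(50), P1:S(50), P2:I, P3:I | bus: BusRd
[10] P2: load  L5 | P0:I, P1:S(50), P2:S(50), P3:I | bus: BusRd
[11] P1: store L0 := 75 | P0:I, P1:M(75), P2:I, P3:I | bus: none
[12] P2: store L2 := 77 | P0:I, P1:I, P2:M(77), P3:I | bus: none
[13] P0: load  L3 | P0:E(0), P1:I, P2:I, P3:I | bus: BusRd
[14] P1: load  L2 | P0:I, P1:S(77), P2:O(77), P3:I | bus: BusRd
[15] P0: store L4 := 67 | P0:M(67), P1:I, P2:I, P3:I | bus: BusRdX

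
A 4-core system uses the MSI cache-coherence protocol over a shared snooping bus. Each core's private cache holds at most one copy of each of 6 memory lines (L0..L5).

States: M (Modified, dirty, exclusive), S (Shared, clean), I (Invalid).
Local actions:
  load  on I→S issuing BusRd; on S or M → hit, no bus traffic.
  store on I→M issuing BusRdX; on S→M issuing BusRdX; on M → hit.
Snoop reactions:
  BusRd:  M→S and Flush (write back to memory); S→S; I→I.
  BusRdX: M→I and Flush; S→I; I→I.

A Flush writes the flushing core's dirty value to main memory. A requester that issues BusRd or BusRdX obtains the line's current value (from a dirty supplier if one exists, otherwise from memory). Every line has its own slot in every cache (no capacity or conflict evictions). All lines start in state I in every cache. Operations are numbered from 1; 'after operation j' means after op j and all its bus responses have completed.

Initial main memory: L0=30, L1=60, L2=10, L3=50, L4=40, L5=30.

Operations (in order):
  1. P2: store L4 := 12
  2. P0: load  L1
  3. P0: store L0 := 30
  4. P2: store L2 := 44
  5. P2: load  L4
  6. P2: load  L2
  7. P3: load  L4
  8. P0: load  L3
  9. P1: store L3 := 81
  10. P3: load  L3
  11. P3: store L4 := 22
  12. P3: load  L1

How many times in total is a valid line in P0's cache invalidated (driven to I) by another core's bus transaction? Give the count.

  op1 P2: store L4 := 12 → I/I/M/I on L4; bus BusRdX; mem=40
  op2 P0: load  L1 → S/I/I/I on L1; bus BusRd; mem=60
  op3 P0: store L0 := 30 → M/I/I/I on L0; bus BusRdX; mem=30
  op4 P2: store L2 := 44 → I/I/M/I on L2; bus BusRdX; mem=10
  op5 P2: load  L4 → I/I/M/I on L4; bus (none); mem=40
  op6 P2: load  L2 → I/I/M/I on L2; bus (none); mem=10
  op7 P3: load  L4 → I/I/S/S on L4; bus BusRd Flush; mem=12
  op8 P0: load  L3 → S/I/I/I on L3; bus BusRd; mem=50
  op9 P1: store L3 := 81 → I/M/I/I on L3; bus BusRdX; mem=50
  op10 P3: load  L3 → I/S/I/S on L3; bus BusRd Flush; mem=81
  op11 P3: store L4 := 22 → I/I/I/M on L4; bus BusRdX; mem=12
  op12 P3: load  L1 → S/I/I/S on L1; bus BusRd; mem=60

invalidations = 1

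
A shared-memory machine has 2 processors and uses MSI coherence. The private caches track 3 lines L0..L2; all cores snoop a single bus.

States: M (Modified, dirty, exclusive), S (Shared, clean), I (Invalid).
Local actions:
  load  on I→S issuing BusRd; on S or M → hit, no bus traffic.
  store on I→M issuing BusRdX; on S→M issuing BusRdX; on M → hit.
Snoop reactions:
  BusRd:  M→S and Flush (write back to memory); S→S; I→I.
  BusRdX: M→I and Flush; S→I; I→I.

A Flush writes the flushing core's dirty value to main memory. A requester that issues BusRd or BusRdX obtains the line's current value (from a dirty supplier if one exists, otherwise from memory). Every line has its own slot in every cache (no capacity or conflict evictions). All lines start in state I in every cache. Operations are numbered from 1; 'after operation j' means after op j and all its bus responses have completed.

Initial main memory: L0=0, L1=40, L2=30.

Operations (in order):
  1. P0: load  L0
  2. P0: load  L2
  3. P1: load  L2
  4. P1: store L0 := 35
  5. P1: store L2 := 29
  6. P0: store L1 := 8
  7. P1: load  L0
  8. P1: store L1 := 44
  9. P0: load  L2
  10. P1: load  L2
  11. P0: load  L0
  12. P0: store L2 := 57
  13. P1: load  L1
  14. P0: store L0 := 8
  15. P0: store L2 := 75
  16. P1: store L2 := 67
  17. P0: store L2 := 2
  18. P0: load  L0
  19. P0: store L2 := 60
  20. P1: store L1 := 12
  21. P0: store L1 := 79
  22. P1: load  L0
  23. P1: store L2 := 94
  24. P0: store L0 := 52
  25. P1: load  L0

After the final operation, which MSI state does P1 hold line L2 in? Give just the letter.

state = M

1. P0: load  L0  bus=[BusRd]  L0: P0=S P1=I  mem[L0]=0
2. P0: load  L2  bus=[BusRd]  L2: P0=S P1=I  mem[L2]=30
3. P1: load  L2  bus=[BusRd]  L2: P0=S P1=S  mem[L2]=30
4. P1: store L0 := 35  bus=[BusRdX]  L0: P0=I P1=M  mem[L0]=0
5. P1: store L2 := 29  bus=[BusRdX]  L2: P0=I P1=M  mem[L2]=30
6. P0: store L1 := 8  bus=[BusRdX]  L1: P0=M P1=I  mem[L1]=40
7. P1: load  L0  bus=[-]  L0: P0=I P1=M  mem[L0]=0
8. P1: store L1 := 44  bus=[BusRdX,Flush]  L1: P0=I P1=M  mem[L1]=8
9. P0: load  L2  bus=[BusRd,Flush]  L2: P0=S P1=S  mem[L2]=29
10. P1: load  L2  bus=[-]  L2: P0=S P1=S  mem[L2]=29
11. P0: load  L0  bus=[BusRd,Flush]  L0: P0=S P1=S  mem[L0]=35
12. P0: store L2 := 57  bus=[BusRdX]  L2: P0=M P1=I  mem[L2]=29
13. P1: load  L1  bus=[-]  L1: P0=I P1=M  mem[L1]=8
14. P0: store L0 := 8  bus=[BusRdX]  L0: P0=M P1=I  mem[L0]=35
15. P0: store L2 := 75  bus=[-]  L2: P0=M P1=I  mem[L2]=29
16. P1: store L2 := 67  bus=[BusRdX,Flush]  L2: P0=I P1=M  mem[L2]=75
17. P0: store L2 := 2  bus=[BusRdX,Flush]  L2: P0=M P1=I  mem[L2]=67
18. P0: load  L0  bus=[-]  L0: P0=M P1=I  mem[L0]=35
19. P0: store L2 := 60  bus=[-]  L2: P0=M P1=I  mem[L2]=67
20. P1: store L1 := 12  bus=[-]  L1: P0=I P1=M  mem[L1]=8
21. P0: store L1 := 79  bus=[BusRdX,Flush]  L1: P0=M P1=I  mem[L1]=12
22. P1: load  L0  bus=[BusRd,Flush]  L0: P0=S P1=S  mem[L0]=8
23. P1: store L2 := 94  bus=[BusRdX,Flush]  L2: P0=I P1=M  mem[L2]=60
24. P0: store L0 := 52  bus=[BusRdX]  L0: P0=M P1=I  mem[L0]=8
25. P1: load  L0  bus=[BusRd,Flush]  L0: P0=S P1=S  mem[L0]=52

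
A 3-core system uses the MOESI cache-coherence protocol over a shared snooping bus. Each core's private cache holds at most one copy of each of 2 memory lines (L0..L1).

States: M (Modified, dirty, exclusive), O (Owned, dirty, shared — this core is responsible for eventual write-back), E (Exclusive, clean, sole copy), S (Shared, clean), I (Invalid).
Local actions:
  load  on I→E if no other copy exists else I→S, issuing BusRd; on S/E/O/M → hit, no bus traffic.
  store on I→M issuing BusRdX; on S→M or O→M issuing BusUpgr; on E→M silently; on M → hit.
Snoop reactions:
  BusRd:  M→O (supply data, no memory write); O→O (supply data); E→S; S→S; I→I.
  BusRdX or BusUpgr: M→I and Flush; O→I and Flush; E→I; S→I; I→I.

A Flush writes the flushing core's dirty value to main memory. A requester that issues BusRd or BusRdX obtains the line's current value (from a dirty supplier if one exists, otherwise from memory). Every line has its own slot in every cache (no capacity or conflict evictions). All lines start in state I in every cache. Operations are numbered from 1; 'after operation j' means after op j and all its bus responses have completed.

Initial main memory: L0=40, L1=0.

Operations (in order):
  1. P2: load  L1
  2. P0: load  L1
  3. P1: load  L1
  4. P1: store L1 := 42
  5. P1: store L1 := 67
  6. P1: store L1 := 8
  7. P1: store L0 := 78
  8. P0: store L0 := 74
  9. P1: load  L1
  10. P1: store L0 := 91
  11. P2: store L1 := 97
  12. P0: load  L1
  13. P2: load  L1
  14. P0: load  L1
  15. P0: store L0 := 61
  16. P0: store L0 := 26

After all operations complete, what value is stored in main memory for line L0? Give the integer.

memory[L0] = 91

step 1: P2: load  L1  ⟶  IIE  (L1)  txn=BusRd  M[L1]=0
step 2: P0: load  L1  ⟶  SIS  (L1)  txn=BusRd  M[L1]=0
step 3: P1: load  L1  ⟶  SSS  (L1)  txn=BusRd  M[L1]=0
step 4: P1: store L1 := 42  ⟶  IMI  (L1)  txn=BusUpgr  M[L1]=0
step 5: P1: store L1 := 67  ⟶  IMI  (L1)  txn=∅  M[L1]=0
step 6: P1: store L1 := 8  ⟶  IMI  (L1)  txn=∅  M[L1]=0
step 7: P1: store L0 := 78  ⟶  IMI  (L0)  txn=BusRdX  M[L0]=40
step 8: P0: store L0 := 74  ⟶  MII  (L0)  txn=BusRdX+Flush  M[L0]=78
step 9: P1: load  L1  ⟶  IMI  (L1)  txn=∅  M[L1]=0
step 10: P1: store L0 := 91  ⟶  IMI  (L0)  txn=BusRdX+Flush  M[L0]=74
step 11: P2: store L1 := 97  ⟶  IIM  (L1)  txn=BusRdX+Flush  M[L1]=8
step 12: P0: load  L1  ⟶  SIO  (L1)  txn=BusRd  M[L1]=8
step 13: P2: load  L1  ⟶  SIO  (L1)  txn=∅  M[L1]=8
step 14: P0: load  L1  ⟶  SIO  (L1)  txn=∅  M[L1]=8
step 15: P0: store L0 := 61  ⟶  MII  (L0)  txn=BusRdX+Flush  M[L0]=91
step 16: P0: store L0 := 26  ⟶  MII  (L0)  txn=∅  M[L0]=91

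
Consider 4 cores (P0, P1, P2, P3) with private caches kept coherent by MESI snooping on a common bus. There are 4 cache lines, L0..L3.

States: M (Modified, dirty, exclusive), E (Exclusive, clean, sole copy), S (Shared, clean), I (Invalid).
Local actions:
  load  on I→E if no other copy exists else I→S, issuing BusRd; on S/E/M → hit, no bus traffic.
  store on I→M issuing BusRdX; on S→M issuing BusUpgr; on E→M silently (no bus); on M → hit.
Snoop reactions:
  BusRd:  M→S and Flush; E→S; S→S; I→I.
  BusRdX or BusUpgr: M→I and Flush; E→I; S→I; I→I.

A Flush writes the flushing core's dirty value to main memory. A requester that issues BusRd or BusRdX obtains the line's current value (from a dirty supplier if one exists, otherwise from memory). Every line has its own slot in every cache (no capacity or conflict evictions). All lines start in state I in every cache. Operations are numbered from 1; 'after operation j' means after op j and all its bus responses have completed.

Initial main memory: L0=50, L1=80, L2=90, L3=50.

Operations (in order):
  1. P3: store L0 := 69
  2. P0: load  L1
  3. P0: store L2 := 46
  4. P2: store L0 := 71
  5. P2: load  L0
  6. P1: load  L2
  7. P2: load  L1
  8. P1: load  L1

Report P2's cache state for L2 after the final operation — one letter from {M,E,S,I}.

1. P3: store L0 := 69  bus=[BusRdX]  L0: P0=I P1=I P2=I P3=M  mem[L0]=50
2. P0: load  L1  bus=[BusRd]  L1: P0=E P1=I P2=I P3=I  mem[L1]=80
3. P0: store L2 := 46  bus=[BusRdX]  L2: P0=M P1=I P2=I P3=I  mem[L2]=90
4. P2: store L0 := 71  bus=[BusRdX,Flush]  L0: P0=I P1=I P2=M P3=I  mem[L0]=69
5. P2: load  L0  bus=[-]  L0: P0=I P1=I P2=M P3=I  mem[L0]=69
6. P1: load  L2  bus=[BusRd,Flush]  L2: P0=S P1=S P2=I P3=I  mem[L2]=46
7. P2: load  L1  bus=[BusRd]  L1: P0=S P1=I P2=S P3=I  mem[L1]=80
8. P1: load  L1  bus=[BusRd]  L1: P0=S P1=S P2=S P3=I  mem[L1]=80

state = I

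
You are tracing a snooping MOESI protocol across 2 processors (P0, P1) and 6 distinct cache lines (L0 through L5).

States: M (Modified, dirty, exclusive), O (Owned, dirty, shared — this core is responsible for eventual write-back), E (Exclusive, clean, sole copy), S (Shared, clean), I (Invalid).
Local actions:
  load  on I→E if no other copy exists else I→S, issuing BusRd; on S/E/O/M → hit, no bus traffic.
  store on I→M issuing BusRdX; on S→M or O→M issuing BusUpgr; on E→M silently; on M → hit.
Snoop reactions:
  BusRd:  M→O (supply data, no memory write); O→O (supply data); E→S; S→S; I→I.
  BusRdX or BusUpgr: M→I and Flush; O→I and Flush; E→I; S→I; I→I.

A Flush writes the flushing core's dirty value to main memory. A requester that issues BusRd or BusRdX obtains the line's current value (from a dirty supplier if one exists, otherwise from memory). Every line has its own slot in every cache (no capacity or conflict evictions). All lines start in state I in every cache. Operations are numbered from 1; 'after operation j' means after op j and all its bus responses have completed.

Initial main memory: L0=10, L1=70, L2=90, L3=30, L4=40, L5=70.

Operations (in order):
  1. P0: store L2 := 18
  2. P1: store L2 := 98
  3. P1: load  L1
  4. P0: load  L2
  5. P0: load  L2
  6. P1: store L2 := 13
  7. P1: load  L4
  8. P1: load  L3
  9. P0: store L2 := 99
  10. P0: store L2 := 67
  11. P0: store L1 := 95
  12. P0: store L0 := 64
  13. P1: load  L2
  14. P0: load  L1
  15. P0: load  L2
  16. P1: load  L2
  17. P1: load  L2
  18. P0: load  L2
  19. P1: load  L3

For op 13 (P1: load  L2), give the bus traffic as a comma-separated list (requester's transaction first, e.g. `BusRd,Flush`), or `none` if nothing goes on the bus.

bus = BusRd

1. P0: store L2 := 18  bus=[BusRdX]  L2: P0=M P1=I  mem[L2]=90
2. P1: store L2 := 98  bus=[BusRdX,Flush]  L2: P0=I P1=M  mem[L2]=18
3. P1: load  L1  bus=[BusRd]  L1: P0=I P1=E  mem[L1]=70
4. P0: load  L2  bus=[BusRd]  L2: P0=S P1=O  mem[L2]=18
5. P0: load  L2  bus=[-]  L2: P0=S P1=O  mem[L2]=18
6. P1: store L2 := 13  bus=[BusUpgr]  L2: P0=I P1=M  mem[L2]=18
7. P1: load  L4  bus=[BusRd]  L4: P0=I P1=E  mem[L4]=40
8. P1: load  L3  bus=[BusRd]  L3: P0=I P1=E  mem[L3]=30
9. P0: store L2 := 99  bus=[BusRdX,Flush]  L2: P0=M P1=I  mem[L2]=13
10. P0: store L2 := 67  bus=[-]  L2: P0=M P1=I  mem[L2]=13
11. P0: store L1 := 95  bus=[BusRdX]  L1: P0=M P1=I  mem[L1]=70
12. P0: store L0 := 64  bus=[BusRdX]  L0: P0=M P1=I  mem[L0]=10
13. P1: load  L2  bus=[BusRd]  L2: P0=O P1=S  mem[L2]=13
14. P0: load  L1  bus=[-]  L1: P0=M P1=I  mem[L1]=70
15. P0: load  L2  bus=[-]  L2: P0=O P1=S  mem[L2]=13
16. P1: load  L2  bus=[-]  L2: P0=O P1=S  mem[L2]=13
17. P1: load  L2  bus=[-]  L2: P0=O P1=S  mem[L2]=13
18. P0: load  L2  bus=[-]  L2: P0=O P1=S  mem[L2]=13
19. P1: load  L3  bus=[-]  L3: P0=I P1=E  mem[L3]=30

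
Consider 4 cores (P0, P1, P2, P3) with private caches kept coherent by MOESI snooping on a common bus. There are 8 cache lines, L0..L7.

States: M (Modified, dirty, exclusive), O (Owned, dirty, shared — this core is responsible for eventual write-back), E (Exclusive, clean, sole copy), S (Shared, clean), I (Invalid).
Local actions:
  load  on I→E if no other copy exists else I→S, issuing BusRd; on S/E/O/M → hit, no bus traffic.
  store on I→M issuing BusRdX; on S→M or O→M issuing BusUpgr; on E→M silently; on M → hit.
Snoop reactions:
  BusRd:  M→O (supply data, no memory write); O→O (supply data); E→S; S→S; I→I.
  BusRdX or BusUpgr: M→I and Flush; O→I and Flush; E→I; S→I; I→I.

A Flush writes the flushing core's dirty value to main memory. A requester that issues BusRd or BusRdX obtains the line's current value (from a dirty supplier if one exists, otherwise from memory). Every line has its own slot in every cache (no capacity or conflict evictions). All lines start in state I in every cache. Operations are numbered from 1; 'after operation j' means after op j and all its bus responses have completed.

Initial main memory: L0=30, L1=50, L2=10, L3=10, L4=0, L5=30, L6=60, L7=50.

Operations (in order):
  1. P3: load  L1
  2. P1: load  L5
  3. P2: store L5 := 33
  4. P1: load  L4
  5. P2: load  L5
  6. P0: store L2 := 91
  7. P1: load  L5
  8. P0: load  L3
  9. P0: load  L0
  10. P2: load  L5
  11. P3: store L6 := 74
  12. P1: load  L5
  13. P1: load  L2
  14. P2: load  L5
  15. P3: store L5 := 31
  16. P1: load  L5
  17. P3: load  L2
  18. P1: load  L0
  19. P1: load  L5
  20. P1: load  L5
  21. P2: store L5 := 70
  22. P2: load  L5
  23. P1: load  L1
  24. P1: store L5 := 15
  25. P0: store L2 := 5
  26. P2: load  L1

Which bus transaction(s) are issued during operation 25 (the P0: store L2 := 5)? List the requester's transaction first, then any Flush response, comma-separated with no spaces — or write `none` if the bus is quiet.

[1] P3: load  L1 | P0:I, P1:I, P2:I, P3:E(50) | bus: BusRd
[2] P1: load  L5 | P0:I, P1:E(30), P2:I, P3:I | bus: BusRd
[3] P2: store L5 := 33 | P0:I, P1:I, P2:M(33), P3:I | bus: BusRdX
[4] P1: load  L4 | P0:I, P1:E(0), P2:I, P3:I | bus: BusRd
[5] P2: load  L5 | P0:I, P1:I, P2:M(33), P3:I | bus: none
[6] P0: store L2 := 91 | P0:M(91), P1:I, P2:I, P3:I | bus: BusRdX
[7] P1: load  L5 | P0:I, P1:S(33), P2:O(33), P3:I | bus: BusRd
[8] P0: load  L3 | P0:E(10), P1:I, P2:I, P3:I | bus: BusRd
[9] P0: load  L0 | P0:E(30), P1:I, P2:I, P3:I | bus: BusRd
[10] P2: load  L5 | P0:I, P1:S(33), P2:O(33), P3:I | bus: none
[11] P3: store L6 := 74 | P0:I, P1:I, P2:I, P3:M(74) | bus: BusRdX
[12] P1: load  L5 | P0:I, P1:S(33), P2:O(33), P3:I | bus: none
[13] P1: load  L2 | P0:O(91), P1:S(91), P2:I, P3:I | bus: BusRd
[14] P2: load  L5 | P0:I, P1:S(33), P2:O(33), P3:I | bus: none
[15] P3: store L5 := 31 | P0:I, P1:I, P2:I, P3:M(31) | bus: BusRdX,Flush
[16] P1: load  L5 | P0:I, P1:S(31), P2:I, P3:O(31) | bus: BusRd
[17] P3: load  L2 | P0:O(91), P1:S(91), P2:I, P3:S(91) | bus: BusRd
[18] P1: load  L0 | P0:S(30), P1:S(30), P2:I, P3:I | bus: BusRd
[19] P1: load  L5 | P0:I, P1:S(31), P2:I, P3:O(31) | bus: none
[20] P1: load  L5 | P0:I, P1:S(31), P2:I, P3:O(31) | bus: none
[21] P2: store L5 := 70 | P0:I, P1:I, P2:M(70), P3:I | bus: BusRdX,Flush
[22] P2: load  L5 | P0:I, P1:I, P2:M(70), P3:I | bus: none
[23] P1: load  L1 | P0:I, P1:S(50), P2:I, P3:S(50) | bus: BusRd
[24] P1: store L5 := 15 | P0:I, P1:M(15), P2:I, P3:I | bus: BusRdX,Flush
[25] P0: store L2 := 5 | P0:M(5), P1:I, P2:I, P3:I | bus: BusUpgr
[26] P2: load  L1 | P0:I, P1:S(50), P2:S(50), P3:S(50) | bus: BusRd

bus = BusUpgr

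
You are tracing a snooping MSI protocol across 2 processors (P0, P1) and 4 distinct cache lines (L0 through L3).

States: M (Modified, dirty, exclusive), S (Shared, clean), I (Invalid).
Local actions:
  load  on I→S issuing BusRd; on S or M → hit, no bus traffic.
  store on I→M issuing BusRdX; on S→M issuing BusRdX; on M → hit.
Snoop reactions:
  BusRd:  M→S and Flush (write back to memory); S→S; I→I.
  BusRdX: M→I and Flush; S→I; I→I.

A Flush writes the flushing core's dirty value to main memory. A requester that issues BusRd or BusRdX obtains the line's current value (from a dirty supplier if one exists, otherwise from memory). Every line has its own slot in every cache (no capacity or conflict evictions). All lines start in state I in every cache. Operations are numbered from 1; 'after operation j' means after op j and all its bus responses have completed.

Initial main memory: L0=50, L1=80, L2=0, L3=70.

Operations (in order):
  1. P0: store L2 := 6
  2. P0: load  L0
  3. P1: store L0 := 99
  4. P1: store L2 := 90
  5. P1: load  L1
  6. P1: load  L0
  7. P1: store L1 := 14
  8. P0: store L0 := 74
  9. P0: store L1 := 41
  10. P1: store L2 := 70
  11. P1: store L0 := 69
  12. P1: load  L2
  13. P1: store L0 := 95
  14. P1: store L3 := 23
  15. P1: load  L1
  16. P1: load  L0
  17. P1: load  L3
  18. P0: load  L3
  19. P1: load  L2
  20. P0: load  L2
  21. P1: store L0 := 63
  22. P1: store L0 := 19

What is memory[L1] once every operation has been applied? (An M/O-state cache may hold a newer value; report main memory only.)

  op1 P0: store L2 := 6 → M/I on L2; bus BusRdX; mem=0
  op2 P0: load  L0 → S/I on L0; bus BusRd; mem=50
  op3 P1: store L0 := 99 → I/M on L0; bus BusRdX; mem=50
  op4 P1: store L2 := 90 → I/M on L2; bus BusRdX Flush; mem=6
  op5 P1: load  L1 → I/S on L1; bus BusRd; mem=80
  op6 P1: load  L0 → I/M on L0; bus (none); mem=50
  op7 P1: store L1 := 14 → I/M on L1; bus BusRdX; mem=80
  op8 P0: store L0 := 74 → M/I on L0; bus BusRdX Flush; mem=99
  op9 P0: store L1 := 41 → M/I on L1; bus BusRdX Flush; mem=14
  op10 P1: store L2 := 70 → I/M on L2; bus (none); mem=6
  op11 P1: store L0 := 69 → I/M on L0; bus BusRdX Flush; mem=74
  op12 P1: load  L2 → I/M on L2; bus (none); mem=6
  op13 P1: store L0 := 95 → I/M on L0; bus (none); mem=74
  op14 P1: store L3 := 23 → I/M on L3; bus BusRdX; mem=70
  op15 P1: load  L1 → S/S on L1; bus BusRd Flush; mem=41
  op16 P1: load  L0 → I/M on L0; bus (none); mem=74
  op17 P1: load  L3 → I/M on L3; bus (none); mem=70
  op18 P0: load  L3 → S/S on L3; bus BusRd Flush; mem=23
  op19 P1: load  L2 → I/M on L2; bus (none); mem=6
  op20 P0: load  L2 → S/S on L2; bus BusRd Flush; mem=70
  op21 P1: store L0 := 63 → I/M on L0; bus (none); mem=74
  op22 P1: store L0 := 19 → I/M on L0; bus (none); mem=74

memory[L1] = 41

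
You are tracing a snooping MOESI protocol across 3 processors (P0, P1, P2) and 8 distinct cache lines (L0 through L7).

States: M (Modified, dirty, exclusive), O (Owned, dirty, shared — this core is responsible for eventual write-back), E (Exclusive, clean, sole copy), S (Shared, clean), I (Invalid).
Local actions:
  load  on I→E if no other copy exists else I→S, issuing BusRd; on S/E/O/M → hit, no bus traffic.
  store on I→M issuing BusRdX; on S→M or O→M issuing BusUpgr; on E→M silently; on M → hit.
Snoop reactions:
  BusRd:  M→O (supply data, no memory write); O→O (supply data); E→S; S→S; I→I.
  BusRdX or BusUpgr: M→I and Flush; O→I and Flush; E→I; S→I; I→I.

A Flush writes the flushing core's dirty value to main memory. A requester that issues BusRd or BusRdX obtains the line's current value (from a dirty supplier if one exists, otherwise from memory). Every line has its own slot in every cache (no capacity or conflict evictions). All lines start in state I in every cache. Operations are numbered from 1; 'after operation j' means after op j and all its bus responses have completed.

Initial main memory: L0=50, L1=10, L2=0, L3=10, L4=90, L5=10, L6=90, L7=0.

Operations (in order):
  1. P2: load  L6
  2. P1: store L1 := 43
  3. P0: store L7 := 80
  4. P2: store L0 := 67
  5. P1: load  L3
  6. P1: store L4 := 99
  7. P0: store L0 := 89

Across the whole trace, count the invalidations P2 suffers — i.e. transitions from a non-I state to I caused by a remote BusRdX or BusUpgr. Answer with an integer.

1. P2: load  L6  bus=[BusRd]  L6: P0=I P1=I P2=E  mem[L6]=90
2. P1: store L1 := 43  bus=[BusRdX]  L1: P0=I P1=M P2=I  mem[L1]=10
3. P0: store L7 := 80  bus=[BusRdX]  L7: P0=M P1=I P2=I  mem[L7]=0
4. P2: store L0 := 67  bus=[BusRdX]  L0: P0=I P1=I P2=M  mem[L0]=50
5. P1: load  L3  bus=[BusRd]  L3: P0=I P1=E P2=I  mem[L3]=10
6. P1: store L4 := 99  bus=[BusRdX]  L4: P0=I P1=M P2=I  mem[L4]=90
7. P0: store L0 := 89  bus=[BusRdX,Flush]  L0: P0=M P1=I P2=I  mem[L0]=67

invalidations = 1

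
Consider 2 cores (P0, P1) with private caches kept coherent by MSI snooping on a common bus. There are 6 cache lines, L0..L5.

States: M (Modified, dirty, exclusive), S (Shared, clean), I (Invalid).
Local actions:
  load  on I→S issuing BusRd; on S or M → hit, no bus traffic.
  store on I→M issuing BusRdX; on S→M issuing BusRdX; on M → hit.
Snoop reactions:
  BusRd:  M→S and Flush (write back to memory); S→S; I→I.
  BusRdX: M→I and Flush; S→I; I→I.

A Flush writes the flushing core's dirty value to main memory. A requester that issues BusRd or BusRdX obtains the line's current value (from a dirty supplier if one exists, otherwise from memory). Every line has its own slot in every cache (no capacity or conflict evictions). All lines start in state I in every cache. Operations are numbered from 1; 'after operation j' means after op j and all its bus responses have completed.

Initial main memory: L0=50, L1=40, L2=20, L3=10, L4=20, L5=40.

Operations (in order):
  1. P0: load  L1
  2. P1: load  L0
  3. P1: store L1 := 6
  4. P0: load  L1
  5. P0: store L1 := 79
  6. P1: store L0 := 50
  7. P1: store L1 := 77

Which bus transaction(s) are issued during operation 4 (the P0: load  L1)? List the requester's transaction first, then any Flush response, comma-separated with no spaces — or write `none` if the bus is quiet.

1. P0: load  L1  bus=[BusRd]  L1: P0=S P1=I  mem[L1]=40
2. P1: load  L0  bus=[BusRd]  L0: P0=I P1=S  mem[L0]=50
3. P1: store L1 := 6  bus=[BusRdX]  L1: P0=I P1=M  mem[L1]=40
4. P0: load  L1  bus=[BusRd,Flush]  L1: P0=S P1=S  mem[L1]=6
5. P0: store L1 := 79  bus=[BusRdX]  L1: P0=M P1=I  mem[L1]=6
6. P1: store L0 := 50  bus=[BusRdX]  L0: P0=I P1=M  mem[L0]=50
7. P1: store L1 := 77  bus=[BusRdX,Flush]  L1: P0=I P1=M  mem[L1]=79

bus = BusRd,Flush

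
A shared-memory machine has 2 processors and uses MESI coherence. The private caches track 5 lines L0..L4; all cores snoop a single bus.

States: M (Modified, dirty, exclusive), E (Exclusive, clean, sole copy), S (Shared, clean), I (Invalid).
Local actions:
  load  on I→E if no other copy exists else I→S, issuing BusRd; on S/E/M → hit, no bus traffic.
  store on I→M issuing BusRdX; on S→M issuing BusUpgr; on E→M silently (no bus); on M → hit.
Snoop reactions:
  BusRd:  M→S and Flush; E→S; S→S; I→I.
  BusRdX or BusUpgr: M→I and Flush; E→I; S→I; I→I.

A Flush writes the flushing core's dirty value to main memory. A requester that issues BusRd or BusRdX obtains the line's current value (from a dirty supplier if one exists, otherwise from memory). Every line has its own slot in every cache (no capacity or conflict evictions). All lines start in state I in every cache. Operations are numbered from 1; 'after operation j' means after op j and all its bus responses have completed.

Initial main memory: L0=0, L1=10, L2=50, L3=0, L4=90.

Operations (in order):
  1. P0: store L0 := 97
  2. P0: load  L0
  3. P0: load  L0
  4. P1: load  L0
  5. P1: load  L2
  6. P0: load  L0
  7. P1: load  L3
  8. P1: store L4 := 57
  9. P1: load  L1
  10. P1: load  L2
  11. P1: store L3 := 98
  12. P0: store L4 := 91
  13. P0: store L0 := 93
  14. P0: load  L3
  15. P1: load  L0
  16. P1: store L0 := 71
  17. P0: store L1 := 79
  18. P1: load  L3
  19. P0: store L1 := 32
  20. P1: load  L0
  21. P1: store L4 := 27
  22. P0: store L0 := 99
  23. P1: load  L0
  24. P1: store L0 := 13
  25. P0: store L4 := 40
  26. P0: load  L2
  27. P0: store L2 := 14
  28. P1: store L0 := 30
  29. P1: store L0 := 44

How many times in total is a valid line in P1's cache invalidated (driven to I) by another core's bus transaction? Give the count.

  op1 P0: store L0 := 97 → M/I on L0; bus BusRdX; mem=0
  op2 P0: load  L0 → M/I on L0; bus (none); mem=0
  op3 P0: load  L0 → M/I on L0; bus (none); mem=0
  op4 P1: load  L0 → S/S on L0; bus BusRd Flush; mem=97
  op5 P1: load  L2 → I/E on L2; bus BusRd; mem=50
  op6 P0: load  L0 → S/S on L0; bus (none); mem=97
  op7 P1: load  L3 → I/E on L3; bus BusRd; mem=0
  op8 P1: store L4 := 57 → I/M on L4; bus BusRdX; mem=90
  op9 P1: load  L1 → I/E on L1; bus BusRd; mem=10
  op10 P1: load  L2 → I/E on L2; bus (none); mem=50
  op11 P1: store L3 := 98 → I/M on L3; bus (none); mem=0
  op12 P0: store L4 := 91 → M/I on L4; bus BusRdX Flush; mem=57
  op13 P0: store L0 := 93 → M/I on L0; bus BusUpgr; mem=97
  op14 P0: load  L3 → S/S on L3; bus BusRd Flush; mem=98
  op15 P1: load  L0 → S/S on L0; bus BusRd Flush; mem=93
  op16 P1: store L0 := 71 → I/M on L0; bus BusUpgr; mem=93
  op17 P0: store L1 := 79 → M/I on L1; bus BusRdX; mem=10
  op18 P1: load  L3 → S/S on L3; bus (none); mem=98
  op19 P0: store L1 := 32 → M/I on L1; bus (none); mem=10
  op20 P1: load  L0 → I/M on L0; bus (none); mem=93
  op21 P1: store L4 := 27 → I/M on L4; bus BusRdX Flush; mem=91
  op22 P0: store L0 := 99 → M/I on L0; bus BusRdX Flush; mem=71
  op23 P1: load  L0 → S/S on L0; bus BusRd Flush; mem=99
  op24 P1: store L0 := 13 → I/M on L0; bus BusUpgr; mem=99
  op25 P0: store L4 := 40 → M/I on L4; bus BusRdX Flush; mem=27
  op26 P0: load  L2 → S/S on L2; bus BusRd; mem=50
  op27 P0: store L2 := 14 → M/I on L2; bus BusUpgr; mem=50
  op28 P1: store L0 := 30 → I/M on L0; bus (none); mem=99
  op29 P1: store L0 := 44 → I/M on L0; bus (none); mem=99

invalidations = 6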